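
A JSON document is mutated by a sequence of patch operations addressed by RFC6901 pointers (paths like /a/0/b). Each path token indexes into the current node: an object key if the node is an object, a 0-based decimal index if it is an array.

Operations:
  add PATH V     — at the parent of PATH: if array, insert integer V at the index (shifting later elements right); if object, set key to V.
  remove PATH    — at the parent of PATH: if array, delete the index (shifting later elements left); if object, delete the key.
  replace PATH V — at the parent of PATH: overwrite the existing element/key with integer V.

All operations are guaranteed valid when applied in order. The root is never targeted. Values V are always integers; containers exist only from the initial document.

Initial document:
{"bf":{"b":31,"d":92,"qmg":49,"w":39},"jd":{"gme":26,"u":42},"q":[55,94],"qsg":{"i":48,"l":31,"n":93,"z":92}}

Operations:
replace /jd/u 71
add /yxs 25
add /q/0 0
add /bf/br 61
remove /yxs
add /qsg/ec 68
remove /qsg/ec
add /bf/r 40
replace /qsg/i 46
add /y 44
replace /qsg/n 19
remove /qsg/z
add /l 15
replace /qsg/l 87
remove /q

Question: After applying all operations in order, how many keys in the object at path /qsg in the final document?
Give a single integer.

Answer: 3

Derivation:
After op 1 (replace /jd/u 71): {"bf":{"b":31,"d":92,"qmg":49,"w":39},"jd":{"gme":26,"u":71},"q":[55,94],"qsg":{"i":48,"l":31,"n":93,"z":92}}
After op 2 (add /yxs 25): {"bf":{"b":31,"d":92,"qmg":49,"w":39},"jd":{"gme":26,"u":71},"q":[55,94],"qsg":{"i":48,"l":31,"n":93,"z":92},"yxs":25}
After op 3 (add /q/0 0): {"bf":{"b":31,"d":92,"qmg":49,"w":39},"jd":{"gme":26,"u":71},"q":[0,55,94],"qsg":{"i":48,"l":31,"n":93,"z":92},"yxs":25}
After op 4 (add /bf/br 61): {"bf":{"b":31,"br":61,"d":92,"qmg":49,"w":39},"jd":{"gme":26,"u":71},"q":[0,55,94],"qsg":{"i":48,"l":31,"n":93,"z":92},"yxs":25}
After op 5 (remove /yxs): {"bf":{"b":31,"br":61,"d":92,"qmg":49,"w":39},"jd":{"gme":26,"u":71},"q":[0,55,94],"qsg":{"i":48,"l":31,"n":93,"z":92}}
After op 6 (add /qsg/ec 68): {"bf":{"b":31,"br":61,"d":92,"qmg":49,"w":39},"jd":{"gme":26,"u":71},"q":[0,55,94],"qsg":{"ec":68,"i":48,"l":31,"n":93,"z":92}}
After op 7 (remove /qsg/ec): {"bf":{"b":31,"br":61,"d":92,"qmg":49,"w":39},"jd":{"gme":26,"u":71},"q":[0,55,94],"qsg":{"i":48,"l":31,"n":93,"z":92}}
After op 8 (add /bf/r 40): {"bf":{"b":31,"br":61,"d":92,"qmg":49,"r":40,"w":39},"jd":{"gme":26,"u":71},"q":[0,55,94],"qsg":{"i":48,"l":31,"n":93,"z":92}}
After op 9 (replace /qsg/i 46): {"bf":{"b":31,"br":61,"d":92,"qmg":49,"r":40,"w":39},"jd":{"gme":26,"u":71},"q":[0,55,94],"qsg":{"i":46,"l":31,"n":93,"z":92}}
After op 10 (add /y 44): {"bf":{"b":31,"br":61,"d":92,"qmg":49,"r":40,"w":39},"jd":{"gme":26,"u":71},"q":[0,55,94],"qsg":{"i":46,"l":31,"n":93,"z":92},"y":44}
After op 11 (replace /qsg/n 19): {"bf":{"b":31,"br":61,"d":92,"qmg":49,"r":40,"w":39},"jd":{"gme":26,"u":71},"q":[0,55,94],"qsg":{"i":46,"l":31,"n":19,"z":92},"y":44}
After op 12 (remove /qsg/z): {"bf":{"b":31,"br":61,"d":92,"qmg":49,"r":40,"w":39},"jd":{"gme":26,"u":71},"q":[0,55,94],"qsg":{"i":46,"l":31,"n":19},"y":44}
After op 13 (add /l 15): {"bf":{"b":31,"br":61,"d":92,"qmg":49,"r":40,"w":39},"jd":{"gme":26,"u":71},"l":15,"q":[0,55,94],"qsg":{"i":46,"l":31,"n":19},"y":44}
After op 14 (replace /qsg/l 87): {"bf":{"b":31,"br":61,"d":92,"qmg":49,"r":40,"w":39},"jd":{"gme":26,"u":71},"l":15,"q":[0,55,94],"qsg":{"i":46,"l":87,"n":19},"y":44}
After op 15 (remove /q): {"bf":{"b":31,"br":61,"d":92,"qmg":49,"r":40,"w":39},"jd":{"gme":26,"u":71},"l":15,"qsg":{"i":46,"l":87,"n":19},"y":44}
Size at path /qsg: 3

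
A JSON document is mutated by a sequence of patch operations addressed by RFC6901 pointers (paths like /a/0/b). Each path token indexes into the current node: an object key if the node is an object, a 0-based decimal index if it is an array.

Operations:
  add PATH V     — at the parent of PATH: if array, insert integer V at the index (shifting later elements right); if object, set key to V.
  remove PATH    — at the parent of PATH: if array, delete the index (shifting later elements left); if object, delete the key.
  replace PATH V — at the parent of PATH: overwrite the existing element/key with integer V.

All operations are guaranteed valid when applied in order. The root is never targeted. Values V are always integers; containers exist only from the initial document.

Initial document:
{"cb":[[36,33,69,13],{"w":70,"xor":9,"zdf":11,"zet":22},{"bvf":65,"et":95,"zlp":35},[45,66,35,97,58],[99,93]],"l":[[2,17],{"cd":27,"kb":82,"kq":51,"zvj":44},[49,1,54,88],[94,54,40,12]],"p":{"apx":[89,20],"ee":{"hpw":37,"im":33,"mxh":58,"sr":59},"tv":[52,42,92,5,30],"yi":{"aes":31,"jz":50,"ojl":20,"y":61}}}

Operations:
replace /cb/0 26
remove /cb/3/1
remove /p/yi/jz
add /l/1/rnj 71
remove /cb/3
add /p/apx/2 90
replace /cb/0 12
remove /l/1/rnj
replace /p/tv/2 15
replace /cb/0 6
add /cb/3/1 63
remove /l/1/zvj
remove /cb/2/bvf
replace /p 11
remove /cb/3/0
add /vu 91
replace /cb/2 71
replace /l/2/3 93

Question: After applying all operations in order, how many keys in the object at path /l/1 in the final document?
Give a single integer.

After op 1 (replace /cb/0 26): {"cb":[26,{"w":70,"xor":9,"zdf":11,"zet":22},{"bvf":65,"et":95,"zlp":35},[45,66,35,97,58],[99,93]],"l":[[2,17],{"cd":27,"kb":82,"kq":51,"zvj":44},[49,1,54,88],[94,54,40,12]],"p":{"apx":[89,20],"ee":{"hpw":37,"im":33,"mxh":58,"sr":59},"tv":[52,42,92,5,30],"yi":{"aes":31,"jz":50,"ojl":20,"y":61}}}
After op 2 (remove /cb/3/1): {"cb":[26,{"w":70,"xor":9,"zdf":11,"zet":22},{"bvf":65,"et":95,"zlp":35},[45,35,97,58],[99,93]],"l":[[2,17],{"cd":27,"kb":82,"kq":51,"zvj":44},[49,1,54,88],[94,54,40,12]],"p":{"apx":[89,20],"ee":{"hpw":37,"im":33,"mxh":58,"sr":59},"tv":[52,42,92,5,30],"yi":{"aes":31,"jz":50,"ojl":20,"y":61}}}
After op 3 (remove /p/yi/jz): {"cb":[26,{"w":70,"xor":9,"zdf":11,"zet":22},{"bvf":65,"et":95,"zlp":35},[45,35,97,58],[99,93]],"l":[[2,17],{"cd":27,"kb":82,"kq":51,"zvj":44},[49,1,54,88],[94,54,40,12]],"p":{"apx":[89,20],"ee":{"hpw":37,"im":33,"mxh":58,"sr":59},"tv":[52,42,92,5,30],"yi":{"aes":31,"ojl":20,"y":61}}}
After op 4 (add /l/1/rnj 71): {"cb":[26,{"w":70,"xor":9,"zdf":11,"zet":22},{"bvf":65,"et":95,"zlp":35},[45,35,97,58],[99,93]],"l":[[2,17],{"cd":27,"kb":82,"kq":51,"rnj":71,"zvj":44},[49,1,54,88],[94,54,40,12]],"p":{"apx":[89,20],"ee":{"hpw":37,"im":33,"mxh":58,"sr":59},"tv":[52,42,92,5,30],"yi":{"aes":31,"ojl":20,"y":61}}}
After op 5 (remove /cb/3): {"cb":[26,{"w":70,"xor":9,"zdf":11,"zet":22},{"bvf":65,"et":95,"zlp":35},[99,93]],"l":[[2,17],{"cd":27,"kb":82,"kq":51,"rnj":71,"zvj":44},[49,1,54,88],[94,54,40,12]],"p":{"apx":[89,20],"ee":{"hpw":37,"im":33,"mxh":58,"sr":59},"tv":[52,42,92,5,30],"yi":{"aes":31,"ojl":20,"y":61}}}
After op 6 (add /p/apx/2 90): {"cb":[26,{"w":70,"xor":9,"zdf":11,"zet":22},{"bvf":65,"et":95,"zlp":35},[99,93]],"l":[[2,17],{"cd":27,"kb":82,"kq":51,"rnj":71,"zvj":44},[49,1,54,88],[94,54,40,12]],"p":{"apx":[89,20,90],"ee":{"hpw":37,"im":33,"mxh":58,"sr":59},"tv":[52,42,92,5,30],"yi":{"aes":31,"ojl":20,"y":61}}}
After op 7 (replace /cb/0 12): {"cb":[12,{"w":70,"xor":9,"zdf":11,"zet":22},{"bvf":65,"et":95,"zlp":35},[99,93]],"l":[[2,17],{"cd":27,"kb":82,"kq":51,"rnj":71,"zvj":44},[49,1,54,88],[94,54,40,12]],"p":{"apx":[89,20,90],"ee":{"hpw":37,"im":33,"mxh":58,"sr":59},"tv":[52,42,92,5,30],"yi":{"aes":31,"ojl":20,"y":61}}}
After op 8 (remove /l/1/rnj): {"cb":[12,{"w":70,"xor":9,"zdf":11,"zet":22},{"bvf":65,"et":95,"zlp":35},[99,93]],"l":[[2,17],{"cd":27,"kb":82,"kq":51,"zvj":44},[49,1,54,88],[94,54,40,12]],"p":{"apx":[89,20,90],"ee":{"hpw":37,"im":33,"mxh":58,"sr":59},"tv":[52,42,92,5,30],"yi":{"aes":31,"ojl":20,"y":61}}}
After op 9 (replace /p/tv/2 15): {"cb":[12,{"w":70,"xor":9,"zdf":11,"zet":22},{"bvf":65,"et":95,"zlp":35},[99,93]],"l":[[2,17],{"cd":27,"kb":82,"kq":51,"zvj":44},[49,1,54,88],[94,54,40,12]],"p":{"apx":[89,20,90],"ee":{"hpw":37,"im":33,"mxh":58,"sr":59},"tv":[52,42,15,5,30],"yi":{"aes":31,"ojl":20,"y":61}}}
After op 10 (replace /cb/0 6): {"cb":[6,{"w":70,"xor":9,"zdf":11,"zet":22},{"bvf":65,"et":95,"zlp":35},[99,93]],"l":[[2,17],{"cd":27,"kb":82,"kq":51,"zvj":44},[49,1,54,88],[94,54,40,12]],"p":{"apx":[89,20,90],"ee":{"hpw":37,"im":33,"mxh":58,"sr":59},"tv":[52,42,15,5,30],"yi":{"aes":31,"ojl":20,"y":61}}}
After op 11 (add /cb/3/1 63): {"cb":[6,{"w":70,"xor":9,"zdf":11,"zet":22},{"bvf":65,"et":95,"zlp":35},[99,63,93]],"l":[[2,17],{"cd":27,"kb":82,"kq":51,"zvj":44},[49,1,54,88],[94,54,40,12]],"p":{"apx":[89,20,90],"ee":{"hpw":37,"im":33,"mxh":58,"sr":59},"tv":[52,42,15,5,30],"yi":{"aes":31,"ojl":20,"y":61}}}
After op 12 (remove /l/1/zvj): {"cb":[6,{"w":70,"xor":9,"zdf":11,"zet":22},{"bvf":65,"et":95,"zlp":35},[99,63,93]],"l":[[2,17],{"cd":27,"kb":82,"kq":51},[49,1,54,88],[94,54,40,12]],"p":{"apx":[89,20,90],"ee":{"hpw":37,"im":33,"mxh":58,"sr":59},"tv":[52,42,15,5,30],"yi":{"aes":31,"ojl":20,"y":61}}}
After op 13 (remove /cb/2/bvf): {"cb":[6,{"w":70,"xor":9,"zdf":11,"zet":22},{"et":95,"zlp":35},[99,63,93]],"l":[[2,17],{"cd":27,"kb":82,"kq":51},[49,1,54,88],[94,54,40,12]],"p":{"apx":[89,20,90],"ee":{"hpw":37,"im":33,"mxh":58,"sr":59},"tv":[52,42,15,5,30],"yi":{"aes":31,"ojl":20,"y":61}}}
After op 14 (replace /p 11): {"cb":[6,{"w":70,"xor":9,"zdf":11,"zet":22},{"et":95,"zlp":35},[99,63,93]],"l":[[2,17],{"cd":27,"kb":82,"kq":51},[49,1,54,88],[94,54,40,12]],"p":11}
After op 15 (remove /cb/3/0): {"cb":[6,{"w":70,"xor":9,"zdf":11,"zet":22},{"et":95,"zlp":35},[63,93]],"l":[[2,17],{"cd":27,"kb":82,"kq":51},[49,1,54,88],[94,54,40,12]],"p":11}
After op 16 (add /vu 91): {"cb":[6,{"w":70,"xor":9,"zdf":11,"zet":22},{"et":95,"zlp":35},[63,93]],"l":[[2,17],{"cd":27,"kb":82,"kq":51},[49,1,54,88],[94,54,40,12]],"p":11,"vu":91}
After op 17 (replace /cb/2 71): {"cb":[6,{"w":70,"xor":9,"zdf":11,"zet":22},71,[63,93]],"l":[[2,17],{"cd":27,"kb":82,"kq":51},[49,1,54,88],[94,54,40,12]],"p":11,"vu":91}
After op 18 (replace /l/2/3 93): {"cb":[6,{"w":70,"xor":9,"zdf":11,"zet":22},71,[63,93]],"l":[[2,17],{"cd":27,"kb":82,"kq":51},[49,1,54,93],[94,54,40,12]],"p":11,"vu":91}
Size at path /l/1: 3

Answer: 3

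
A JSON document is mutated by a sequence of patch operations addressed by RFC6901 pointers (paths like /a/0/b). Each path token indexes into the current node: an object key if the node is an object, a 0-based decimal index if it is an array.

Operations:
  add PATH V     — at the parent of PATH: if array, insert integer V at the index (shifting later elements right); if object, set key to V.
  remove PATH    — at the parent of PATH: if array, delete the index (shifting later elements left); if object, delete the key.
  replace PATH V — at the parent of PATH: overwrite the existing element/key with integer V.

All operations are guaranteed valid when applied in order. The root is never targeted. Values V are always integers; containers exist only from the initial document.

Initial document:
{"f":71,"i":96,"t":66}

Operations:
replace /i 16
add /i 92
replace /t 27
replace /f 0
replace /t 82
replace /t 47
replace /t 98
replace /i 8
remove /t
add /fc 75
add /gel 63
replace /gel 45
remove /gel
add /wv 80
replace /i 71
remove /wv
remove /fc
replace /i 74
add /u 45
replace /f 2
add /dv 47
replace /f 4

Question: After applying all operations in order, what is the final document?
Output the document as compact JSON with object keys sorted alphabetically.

Answer: {"dv":47,"f":4,"i":74,"u":45}

Derivation:
After op 1 (replace /i 16): {"f":71,"i":16,"t":66}
After op 2 (add /i 92): {"f":71,"i":92,"t":66}
After op 3 (replace /t 27): {"f":71,"i":92,"t":27}
After op 4 (replace /f 0): {"f":0,"i":92,"t":27}
After op 5 (replace /t 82): {"f":0,"i":92,"t":82}
After op 6 (replace /t 47): {"f":0,"i":92,"t":47}
After op 7 (replace /t 98): {"f":0,"i":92,"t":98}
After op 8 (replace /i 8): {"f":0,"i":8,"t":98}
After op 9 (remove /t): {"f":0,"i":8}
After op 10 (add /fc 75): {"f":0,"fc":75,"i":8}
After op 11 (add /gel 63): {"f":0,"fc":75,"gel":63,"i":8}
After op 12 (replace /gel 45): {"f":0,"fc":75,"gel":45,"i":8}
After op 13 (remove /gel): {"f":0,"fc":75,"i":8}
After op 14 (add /wv 80): {"f":0,"fc":75,"i":8,"wv":80}
After op 15 (replace /i 71): {"f":0,"fc":75,"i":71,"wv":80}
After op 16 (remove /wv): {"f":0,"fc":75,"i":71}
After op 17 (remove /fc): {"f":0,"i":71}
After op 18 (replace /i 74): {"f":0,"i":74}
After op 19 (add /u 45): {"f":0,"i":74,"u":45}
After op 20 (replace /f 2): {"f":2,"i":74,"u":45}
After op 21 (add /dv 47): {"dv":47,"f":2,"i":74,"u":45}
After op 22 (replace /f 4): {"dv":47,"f":4,"i":74,"u":45}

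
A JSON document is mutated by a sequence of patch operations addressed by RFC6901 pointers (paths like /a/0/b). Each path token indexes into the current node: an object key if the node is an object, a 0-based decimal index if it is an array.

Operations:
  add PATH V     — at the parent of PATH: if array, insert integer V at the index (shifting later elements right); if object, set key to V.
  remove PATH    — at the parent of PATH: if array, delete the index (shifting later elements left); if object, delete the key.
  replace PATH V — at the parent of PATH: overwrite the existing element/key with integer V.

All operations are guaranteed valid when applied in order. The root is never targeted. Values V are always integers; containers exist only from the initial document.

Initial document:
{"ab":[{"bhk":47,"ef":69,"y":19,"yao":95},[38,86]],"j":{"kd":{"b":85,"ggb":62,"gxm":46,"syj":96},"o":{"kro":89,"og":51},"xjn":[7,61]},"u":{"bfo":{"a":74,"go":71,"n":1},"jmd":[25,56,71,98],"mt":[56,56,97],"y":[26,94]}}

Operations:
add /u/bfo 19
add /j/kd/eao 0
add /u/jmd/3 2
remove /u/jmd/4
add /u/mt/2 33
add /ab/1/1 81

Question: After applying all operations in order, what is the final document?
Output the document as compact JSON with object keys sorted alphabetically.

Answer: {"ab":[{"bhk":47,"ef":69,"y":19,"yao":95},[38,81,86]],"j":{"kd":{"b":85,"eao":0,"ggb":62,"gxm":46,"syj":96},"o":{"kro":89,"og":51},"xjn":[7,61]},"u":{"bfo":19,"jmd":[25,56,71,2],"mt":[56,56,33,97],"y":[26,94]}}

Derivation:
After op 1 (add /u/bfo 19): {"ab":[{"bhk":47,"ef":69,"y":19,"yao":95},[38,86]],"j":{"kd":{"b":85,"ggb":62,"gxm":46,"syj":96},"o":{"kro":89,"og":51},"xjn":[7,61]},"u":{"bfo":19,"jmd":[25,56,71,98],"mt":[56,56,97],"y":[26,94]}}
After op 2 (add /j/kd/eao 0): {"ab":[{"bhk":47,"ef":69,"y":19,"yao":95},[38,86]],"j":{"kd":{"b":85,"eao":0,"ggb":62,"gxm":46,"syj":96},"o":{"kro":89,"og":51},"xjn":[7,61]},"u":{"bfo":19,"jmd":[25,56,71,98],"mt":[56,56,97],"y":[26,94]}}
After op 3 (add /u/jmd/3 2): {"ab":[{"bhk":47,"ef":69,"y":19,"yao":95},[38,86]],"j":{"kd":{"b":85,"eao":0,"ggb":62,"gxm":46,"syj":96},"o":{"kro":89,"og":51},"xjn":[7,61]},"u":{"bfo":19,"jmd":[25,56,71,2,98],"mt":[56,56,97],"y":[26,94]}}
After op 4 (remove /u/jmd/4): {"ab":[{"bhk":47,"ef":69,"y":19,"yao":95},[38,86]],"j":{"kd":{"b":85,"eao":0,"ggb":62,"gxm":46,"syj":96},"o":{"kro":89,"og":51},"xjn":[7,61]},"u":{"bfo":19,"jmd":[25,56,71,2],"mt":[56,56,97],"y":[26,94]}}
After op 5 (add /u/mt/2 33): {"ab":[{"bhk":47,"ef":69,"y":19,"yao":95},[38,86]],"j":{"kd":{"b":85,"eao":0,"ggb":62,"gxm":46,"syj":96},"o":{"kro":89,"og":51},"xjn":[7,61]},"u":{"bfo":19,"jmd":[25,56,71,2],"mt":[56,56,33,97],"y":[26,94]}}
After op 6 (add /ab/1/1 81): {"ab":[{"bhk":47,"ef":69,"y":19,"yao":95},[38,81,86]],"j":{"kd":{"b":85,"eao":0,"ggb":62,"gxm":46,"syj":96},"o":{"kro":89,"og":51},"xjn":[7,61]},"u":{"bfo":19,"jmd":[25,56,71,2],"mt":[56,56,33,97],"y":[26,94]}}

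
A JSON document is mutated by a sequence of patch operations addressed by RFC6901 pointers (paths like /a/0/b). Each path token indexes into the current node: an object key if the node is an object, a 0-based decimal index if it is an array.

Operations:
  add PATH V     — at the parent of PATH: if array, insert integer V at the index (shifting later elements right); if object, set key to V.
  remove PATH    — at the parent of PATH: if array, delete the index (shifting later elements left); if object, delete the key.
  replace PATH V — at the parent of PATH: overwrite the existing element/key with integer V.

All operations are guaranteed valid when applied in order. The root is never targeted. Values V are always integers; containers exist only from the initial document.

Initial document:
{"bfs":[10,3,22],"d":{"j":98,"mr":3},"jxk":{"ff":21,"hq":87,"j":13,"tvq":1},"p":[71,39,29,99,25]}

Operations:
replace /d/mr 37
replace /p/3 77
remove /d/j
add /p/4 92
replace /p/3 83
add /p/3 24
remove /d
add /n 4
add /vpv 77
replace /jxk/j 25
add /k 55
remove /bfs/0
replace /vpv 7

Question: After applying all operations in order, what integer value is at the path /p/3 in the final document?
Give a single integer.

Answer: 24

Derivation:
After op 1 (replace /d/mr 37): {"bfs":[10,3,22],"d":{"j":98,"mr":37},"jxk":{"ff":21,"hq":87,"j":13,"tvq":1},"p":[71,39,29,99,25]}
After op 2 (replace /p/3 77): {"bfs":[10,3,22],"d":{"j":98,"mr":37},"jxk":{"ff":21,"hq":87,"j":13,"tvq":1},"p":[71,39,29,77,25]}
After op 3 (remove /d/j): {"bfs":[10,3,22],"d":{"mr":37},"jxk":{"ff":21,"hq":87,"j":13,"tvq":1},"p":[71,39,29,77,25]}
After op 4 (add /p/4 92): {"bfs":[10,3,22],"d":{"mr":37},"jxk":{"ff":21,"hq":87,"j":13,"tvq":1},"p":[71,39,29,77,92,25]}
After op 5 (replace /p/3 83): {"bfs":[10,3,22],"d":{"mr":37},"jxk":{"ff":21,"hq":87,"j":13,"tvq":1},"p":[71,39,29,83,92,25]}
After op 6 (add /p/3 24): {"bfs":[10,3,22],"d":{"mr":37},"jxk":{"ff":21,"hq":87,"j":13,"tvq":1},"p":[71,39,29,24,83,92,25]}
After op 7 (remove /d): {"bfs":[10,3,22],"jxk":{"ff":21,"hq":87,"j":13,"tvq":1},"p":[71,39,29,24,83,92,25]}
After op 8 (add /n 4): {"bfs":[10,3,22],"jxk":{"ff":21,"hq":87,"j":13,"tvq":1},"n":4,"p":[71,39,29,24,83,92,25]}
After op 9 (add /vpv 77): {"bfs":[10,3,22],"jxk":{"ff":21,"hq":87,"j":13,"tvq":1},"n":4,"p":[71,39,29,24,83,92,25],"vpv":77}
After op 10 (replace /jxk/j 25): {"bfs":[10,3,22],"jxk":{"ff":21,"hq":87,"j":25,"tvq":1},"n":4,"p":[71,39,29,24,83,92,25],"vpv":77}
After op 11 (add /k 55): {"bfs":[10,3,22],"jxk":{"ff":21,"hq":87,"j":25,"tvq":1},"k":55,"n":4,"p":[71,39,29,24,83,92,25],"vpv":77}
After op 12 (remove /bfs/0): {"bfs":[3,22],"jxk":{"ff":21,"hq":87,"j":25,"tvq":1},"k":55,"n":4,"p":[71,39,29,24,83,92,25],"vpv":77}
After op 13 (replace /vpv 7): {"bfs":[3,22],"jxk":{"ff":21,"hq":87,"j":25,"tvq":1},"k":55,"n":4,"p":[71,39,29,24,83,92,25],"vpv":7}
Value at /p/3: 24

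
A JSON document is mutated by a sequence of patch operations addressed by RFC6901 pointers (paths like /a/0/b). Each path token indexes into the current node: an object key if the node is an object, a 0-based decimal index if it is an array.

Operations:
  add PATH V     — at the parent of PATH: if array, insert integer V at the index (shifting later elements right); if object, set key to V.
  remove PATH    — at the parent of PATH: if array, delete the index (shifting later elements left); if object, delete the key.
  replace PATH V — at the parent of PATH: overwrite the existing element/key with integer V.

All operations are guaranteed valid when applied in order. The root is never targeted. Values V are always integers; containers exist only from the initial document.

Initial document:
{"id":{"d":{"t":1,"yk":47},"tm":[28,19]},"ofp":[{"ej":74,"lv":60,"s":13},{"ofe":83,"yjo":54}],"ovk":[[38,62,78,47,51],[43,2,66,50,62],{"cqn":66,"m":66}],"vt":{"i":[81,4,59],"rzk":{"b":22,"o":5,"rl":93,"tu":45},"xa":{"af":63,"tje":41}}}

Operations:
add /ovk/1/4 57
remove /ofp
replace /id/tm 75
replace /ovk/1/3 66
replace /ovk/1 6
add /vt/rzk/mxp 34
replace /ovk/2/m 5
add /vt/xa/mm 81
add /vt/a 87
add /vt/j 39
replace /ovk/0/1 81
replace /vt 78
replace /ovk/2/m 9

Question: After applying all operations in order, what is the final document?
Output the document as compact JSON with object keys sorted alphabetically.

After op 1 (add /ovk/1/4 57): {"id":{"d":{"t":1,"yk":47},"tm":[28,19]},"ofp":[{"ej":74,"lv":60,"s":13},{"ofe":83,"yjo":54}],"ovk":[[38,62,78,47,51],[43,2,66,50,57,62],{"cqn":66,"m":66}],"vt":{"i":[81,4,59],"rzk":{"b":22,"o":5,"rl":93,"tu":45},"xa":{"af":63,"tje":41}}}
After op 2 (remove /ofp): {"id":{"d":{"t":1,"yk":47},"tm":[28,19]},"ovk":[[38,62,78,47,51],[43,2,66,50,57,62],{"cqn":66,"m":66}],"vt":{"i":[81,4,59],"rzk":{"b":22,"o":5,"rl":93,"tu":45},"xa":{"af":63,"tje":41}}}
After op 3 (replace /id/tm 75): {"id":{"d":{"t":1,"yk":47},"tm":75},"ovk":[[38,62,78,47,51],[43,2,66,50,57,62],{"cqn":66,"m":66}],"vt":{"i":[81,4,59],"rzk":{"b":22,"o":5,"rl":93,"tu":45},"xa":{"af":63,"tje":41}}}
After op 4 (replace /ovk/1/3 66): {"id":{"d":{"t":1,"yk":47},"tm":75},"ovk":[[38,62,78,47,51],[43,2,66,66,57,62],{"cqn":66,"m":66}],"vt":{"i":[81,4,59],"rzk":{"b":22,"o":5,"rl":93,"tu":45},"xa":{"af":63,"tje":41}}}
After op 5 (replace /ovk/1 6): {"id":{"d":{"t":1,"yk":47},"tm":75},"ovk":[[38,62,78,47,51],6,{"cqn":66,"m":66}],"vt":{"i":[81,4,59],"rzk":{"b":22,"o":5,"rl":93,"tu":45},"xa":{"af":63,"tje":41}}}
After op 6 (add /vt/rzk/mxp 34): {"id":{"d":{"t":1,"yk":47},"tm":75},"ovk":[[38,62,78,47,51],6,{"cqn":66,"m":66}],"vt":{"i":[81,4,59],"rzk":{"b":22,"mxp":34,"o":5,"rl":93,"tu":45},"xa":{"af":63,"tje":41}}}
After op 7 (replace /ovk/2/m 5): {"id":{"d":{"t":1,"yk":47},"tm":75},"ovk":[[38,62,78,47,51],6,{"cqn":66,"m":5}],"vt":{"i":[81,4,59],"rzk":{"b":22,"mxp":34,"o":5,"rl":93,"tu":45},"xa":{"af":63,"tje":41}}}
After op 8 (add /vt/xa/mm 81): {"id":{"d":{"t":1,"yk":47},"tm":75},"ovk":[[38,62,78,47,51],6,{"cqn":66,"m":5}],"vt":{"i":[81,4,59],"rzk":{"b":22,"mxp":34,"o":5,"rl":93,"tu":45},"xa":{"af":63,"mm":81,"tje":41}}}
After op 9 (add /vt/a 87): {"id":{"d":{"t":1,"yk":47},"tm":75},"ovk":[[38,62,78,47,51],6,{"cqn":66,"m":5}],"vt":{"a":87,"i":[81,4,59],"rzk":{"b":22,"mxp":34,"o":5,"rl":93,"tu":45},"xa":{"af":63,"mm":81,"tje":41}}}
After op 10 (add /vt/j 39): {"id":{"d":{"t":1,"yk":47},"tm":75},"ovk":[[38,62,78,47,51],6,{"cqn":66,"m":5}],"vt":{"a":87,"i":[81,4,59],"j":39,"rzk":{"b":22,"mxp":34,"o":5,"rl":93,"tu":45},"xa":{"af":63,"mm":81,"tje":41}}}
After op 11 (replace /ovk/0/1 81): {"id":{"d":{"t":1,"yk":47},"tm":75},"ovk":[[38,81,78,47,51],6,{"cqn":66,"m":5}],"vt":{"a":87,"i":[81,4,59],"j":39,"rzk":{"b":22,"mxp":34,"o":5,"rl":93,"tu":45},"xa":{"af":63,"mm":81,"tje":41}}}
After op 12 (replace /vt 78): {"id":{"d":{"t":1,"yk":47},"tm":75},"ovk":[[38,81,78,47,51],6,{"cqn":66,"m":5}],"vt":78}
After op 13 (replace /ovk/2/m 9): {"id":{"d":{"t":1,"yk":47},"tm":75},"ovk":[[38,81,78,47,51],6,{"cqn":66,"m":9}],"vt":78}

Answer: {"id":{"d":{"t":1,"yk":47},"tm":75},"ovk":[[38,81,78,47,51],6,{"cqn":66,"m":9}],"vt":78}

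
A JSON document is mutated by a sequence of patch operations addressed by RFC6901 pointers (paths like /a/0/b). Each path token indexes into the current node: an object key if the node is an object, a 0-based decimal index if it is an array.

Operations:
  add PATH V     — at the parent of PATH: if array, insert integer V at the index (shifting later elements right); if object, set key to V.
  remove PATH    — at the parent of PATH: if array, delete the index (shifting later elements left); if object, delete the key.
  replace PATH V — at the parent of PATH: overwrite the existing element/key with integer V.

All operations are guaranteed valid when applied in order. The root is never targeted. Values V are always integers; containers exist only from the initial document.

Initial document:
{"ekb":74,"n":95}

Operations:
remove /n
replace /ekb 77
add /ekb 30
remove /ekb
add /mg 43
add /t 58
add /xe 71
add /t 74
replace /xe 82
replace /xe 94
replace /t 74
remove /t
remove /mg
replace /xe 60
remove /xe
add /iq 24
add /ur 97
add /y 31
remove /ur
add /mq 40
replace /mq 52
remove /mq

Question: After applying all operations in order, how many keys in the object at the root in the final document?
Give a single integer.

Answer: 2

Derivation:
After op 1 (remove /n): {"ekb":74}
After op 2 (replace /ekb 77): {"ekb":77}
After op 3 (add /ekb 30): {"ekb":30}
After op 4 (remove /ekb): {}
After op 5 (add /mg 43): {"mg":43}
After op 6 (add /t 58): {"mg":43,"t":58}
After op 7 (add /xe 71): {"mg":43,"t":58,"xe":71}
After op 8 (add /t 74): {"mg":43,"t":74,"xe":71}
After op 9 (replace /xe 82): {"mg":43,"t":74,"xe":82}
After op 10 (replace /xe 94): {"mg":43,"t":74,"xe":94}
After op 11 (replace /t 74): {"mg":43,"t":74,"xe":94}
After op 12 (remove /t): {"mg":43,"xe":94}
After op 13 (remove /mg): {"xe":94}
After op 14 (replace /xe 60): {"xe":60}
After op 15 (remove /xe): {}
After op 16 (add /iq 24): {"iq":24}
After op 17 (add /ur 97): {"iq":24,"ur":97}
After op 18 (add /y 31): {"iq":24,"ur":97,"y":31}
After op 19 (remove /ur): {"iq":24,"y":31}
After op 20 (add /mq 40): {"iq":24,"mq":40,"y":31}
After op 21 (replace /mq 52): {"iq":24,"mq":52,"y":31}
After op 22 (remove /mq): {"iq":24,"y":31}
Size at the root: 2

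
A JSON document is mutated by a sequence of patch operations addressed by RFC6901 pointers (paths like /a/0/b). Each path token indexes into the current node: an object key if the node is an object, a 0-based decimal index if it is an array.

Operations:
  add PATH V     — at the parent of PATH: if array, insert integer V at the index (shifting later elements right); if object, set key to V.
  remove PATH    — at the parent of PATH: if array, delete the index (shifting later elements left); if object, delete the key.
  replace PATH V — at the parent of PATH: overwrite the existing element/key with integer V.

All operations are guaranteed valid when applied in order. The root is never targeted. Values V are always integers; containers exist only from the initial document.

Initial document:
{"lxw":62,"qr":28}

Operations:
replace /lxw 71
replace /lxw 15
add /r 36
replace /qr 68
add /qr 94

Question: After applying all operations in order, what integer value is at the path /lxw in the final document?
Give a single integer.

Answer: 15

Derivation:
After op 1 (replace /lxw 71): {"lxw":71,"qr":28}
After op 2 (replace /lxw 15): {"lxw":15,"qr":28}
After op 3 (add /r 36): {"lxw":15,"qr":28,"r":36}
After op 4 (replace /qr 68): {"lxw":15,"qr":68,"r":36}
After op 5 (add /qr 94): {"lxw":15,"qr":94,"r":36}
Value at /lxw: 15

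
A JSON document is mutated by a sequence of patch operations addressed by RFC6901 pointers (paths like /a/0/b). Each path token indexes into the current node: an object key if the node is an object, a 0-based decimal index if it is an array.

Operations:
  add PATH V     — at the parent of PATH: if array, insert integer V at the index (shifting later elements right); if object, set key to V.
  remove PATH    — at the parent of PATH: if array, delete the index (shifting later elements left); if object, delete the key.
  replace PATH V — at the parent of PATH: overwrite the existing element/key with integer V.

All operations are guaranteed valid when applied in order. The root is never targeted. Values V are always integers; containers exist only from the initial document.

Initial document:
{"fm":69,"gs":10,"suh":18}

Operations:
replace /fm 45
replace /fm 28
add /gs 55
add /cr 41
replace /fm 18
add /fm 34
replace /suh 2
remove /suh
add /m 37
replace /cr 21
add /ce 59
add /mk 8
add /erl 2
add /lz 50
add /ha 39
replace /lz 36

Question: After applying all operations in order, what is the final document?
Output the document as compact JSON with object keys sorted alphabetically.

Answer: {"ce":59,"cr":21,"erl":2,"fm":34,"gs":55,"ha":39,"lz":36,"m":37,"mk":8}

Derivation:
After op 1 (replace /fm 45): {"fm":45,"gs":10,"suh":18}
After op 2 (replace /fm 28): {"fm":28,"gs":10,"suh":18}
After op 3 (add /gs 55): {"fm":28,"gs":55,"suh":18}
After op 4 (add /cr 41): {"cr":41,"fm":28,"gs":55,"suh":18}
After op 5 (replace /fm 18): {"cr":41,"fm":18,"gs":55,"suh":18}
After op 6 (add /fm 34): {"cr":41,"fm":34,"gs":55,"suh":18}
After op 7 (replace /suh 2): {"cr":41,"fm":34,"gs":55,"suh":2}
After op 8 (remove /suh): {"cr":41,"fm":34,"gs":55}
After op 9 (add /m 37): {"cr":41,"fm":34,"gs":55,"m":37}
After op 10 (replace /cr 21): {"cr":21,"fm":34,"gs":55,"m":37}
After op 11 (add /ce 59): {"ce":59,"cr":21,"fm":34,"gs":55,"m":37}
After op 12 (add /mk 8): {"ce":59,"cr":21,"fm":34,"gs":55,"m":37,"mk":8}
After op 13 (add /erl 2): {"ce":59,"cr":21,"erl":2,"fm":34,"gs":55,"m":37,"mk":8}
After op 14 (add /lz 50): {"ce":59,"cr":21,"erl":2,"fm":34,"gs":55,"lz":50,"m":37,"mk":8}
After op 15 (add /ha 39): {"ce":59,"cr":21,"erl":2,"fm":34,"gs":55,"ha":39,"lz":50,"m":37,"mk":8}
After op 16 (replace /lz 36): {"ce":59,"cr":21,"erl":2,"fm":34,"gs":55,"ha":39,"lz":36,"m":37,"mk":8}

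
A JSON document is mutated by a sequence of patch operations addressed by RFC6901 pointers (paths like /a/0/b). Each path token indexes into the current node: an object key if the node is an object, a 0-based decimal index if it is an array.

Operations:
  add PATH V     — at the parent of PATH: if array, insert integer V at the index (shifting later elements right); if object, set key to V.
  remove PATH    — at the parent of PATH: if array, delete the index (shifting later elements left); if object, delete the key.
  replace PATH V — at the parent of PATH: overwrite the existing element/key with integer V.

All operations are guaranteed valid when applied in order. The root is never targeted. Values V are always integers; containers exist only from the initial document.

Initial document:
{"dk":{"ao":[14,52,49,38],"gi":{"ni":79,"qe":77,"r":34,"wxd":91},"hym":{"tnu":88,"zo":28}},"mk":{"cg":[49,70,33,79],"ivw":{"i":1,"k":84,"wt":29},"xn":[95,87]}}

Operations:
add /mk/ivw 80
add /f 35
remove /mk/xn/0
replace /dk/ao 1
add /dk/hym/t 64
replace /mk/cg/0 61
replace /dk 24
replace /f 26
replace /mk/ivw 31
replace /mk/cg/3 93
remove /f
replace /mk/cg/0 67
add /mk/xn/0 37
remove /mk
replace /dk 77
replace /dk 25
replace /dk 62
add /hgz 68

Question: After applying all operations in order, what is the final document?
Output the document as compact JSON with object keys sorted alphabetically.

Answer: {"dk":62,"hgz":68}

Derivation:
After op 1 (add /mk/ivw 80): {"dk":{"ao":[14,52,49,38],"gi":{"ni":79,"qe":77,"r":34,"wxd":91},"hym":{"tnu":88,"zo":28}},"mk":{"cg":[49,70,33,79],"ivw":80,"xn":[95,87]}}
After op 2 (add /f 35): {"dk":{"ao":[14,52,49,38],"gi":{"ni":79,"qe":77,"r":34,"wxd":91},"hym":{"tnu":88,"zo":28}},"f":35,"mk":{"cg":[49,70,33,79],"ivw":80,"xn":[95,87]}}
After op 3 (remove /mk/xn/0): {"dk":{"ao":[14,52,49,38],"gi":{"ni":79,"qe":77,"r":34,"wxd":91},"hym":{"tnu":88,"zo":28}},"f":35,"mk":{"cg":[49,70,33,79],"ivw":80,"xn":[87]}}
After op 4 (replace /dk/ao 1): {"dk":{"ao":1,"gi":{"ni":79,"qe":77,"r":34,"wxd":91},"hym":{"tnu":88,"zo":28}},"f":35,"mk":{"cg":[49,70,33,79],"ivw":80,"xn":[87]}}
After op 5 (add /dk/hym/t 64): {"dk":{"ao":1,"gi":{"ni":79,"qe":77,"r":34,"wxd":91},"hym":{"t":64,"tnu":88,"zo":28}},"f":35,"mk":{"cg":[49,70,33,79],"ivw":80,"xn":[87]}}
After op 6 (replace /mk/cg/0 61): {"dk":{"ao":1,"gi":{"ni":79,"qe":77,"r":34,"wxd":91},"hym":{"t":64,"tnu":88,"zo":28}},"f":35,"mk":{"cg":[61,70,33,79],"ivw":80,"xn":[87]}}
After op 7 (replace /dk 24): {"dk":24,"f":35,"mk":{"cg":[61,70,33,79],"ivw":80,"xn":[87]}}
After op 8 (replace /f 26): {"dk":24,"f":26,"mk":{"cg":[61,70,33,79],"ivw":80,"xn":[87]}}
After op 9 (replace /mk/ivw 31): {"dk":24,"f":26,"mk":{"cg":[61,70,33,79],"ivw":31,"xn":[87]}}
After op 10 (replace /mk/cg/3 93): {"dk":24,"f":26,"mk":{"cg":[61,70,33,93],"ivw":31,"xn":[87]}}
After op 11 (remove /f): {"dk":24,"mk":{"cg":[61,70,33,93],"ivw":31,"xn":[87]}}
After op 12 (replace /mk/cg/0 67): {"dk":24,"mk":{"cg":[67,70,33,93],"ivw":31,"xn":[87]}}
After op 13 (add /mk/xn/0 37): {"dk":24,"mk":{"cg":[67,70,33,93],"ivw":31,"xn":[37,87]}}
After op 14 (remove /mk): {"dk":24}
After op 15 (replace /dk 77): {"dk":77}
After op 16 (replace /dk 25): {"dk":25}
After op 17 (replace /dk 62): {"dk":62}
After op 18 (add /hgz 68): {"dk":62,"hgz":68}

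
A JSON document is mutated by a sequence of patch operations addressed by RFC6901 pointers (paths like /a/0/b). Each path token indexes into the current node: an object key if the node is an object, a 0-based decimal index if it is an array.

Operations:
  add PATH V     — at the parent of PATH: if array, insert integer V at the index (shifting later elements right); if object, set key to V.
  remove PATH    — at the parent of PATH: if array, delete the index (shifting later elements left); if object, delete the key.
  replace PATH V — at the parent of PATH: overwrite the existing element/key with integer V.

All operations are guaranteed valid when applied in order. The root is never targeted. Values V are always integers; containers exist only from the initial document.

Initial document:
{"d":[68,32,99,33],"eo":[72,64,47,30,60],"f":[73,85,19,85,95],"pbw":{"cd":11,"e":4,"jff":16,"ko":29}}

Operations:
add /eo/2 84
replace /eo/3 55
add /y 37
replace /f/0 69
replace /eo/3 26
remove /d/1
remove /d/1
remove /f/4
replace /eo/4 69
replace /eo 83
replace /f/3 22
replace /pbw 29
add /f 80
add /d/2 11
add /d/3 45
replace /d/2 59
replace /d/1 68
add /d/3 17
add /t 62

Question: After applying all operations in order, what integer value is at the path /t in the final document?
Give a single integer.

After op 1 (add /eo/2 84): {"d":[68,32,99,33],"eo":[72,64,84,47,30,60],"f":[73,85,19,85,95],"pbw":{"cd":11,"e":4,"jff":16,"ko":29}}
After op 2 (replace /eo/3 55): {"d":[68,32,99,33],"eo":[72,64,84,55,30,60],"f":[73,85,19,85,95],"pbw":{"cd":11,"e":4,"jff":16,"ko":29}}
After op 3 (add /y 37): {"d":[68,32,99,33],"eo":[72,64,84,55,30,60],"f":[73,85,19,85,95],"pbw":{"cd":11,"e":4,"jff":16,"ko":29},"y":37}
After op 4 (replace /f/0 69): {"d":[68,32,99,33],"eo":[72,64,84,55,30,60],"f":[69,85,19,85,95],"pbw":{"cd":11,"e":4,"jff":16,"ko":29},"y":37}
After op 5 (replace /eo/3 26): {"d":[68,32,99,33],"eo":[72,64,84,26,30,60],"f":[69,85,19,85,95],"pbw":{"cd":11,"e":4,"jff":16,"ko":29},"y":37}
After op 6 (remove /d/1): {"d":[68,99,33],"eo":[72,64,84,26,30,60],"f":[69,85,19,85,95],"pbw":{"cd":11,"e":4,"jff":16,"ko":29},"y":37}
After op 7 (remove /d/1): {"d":[68,33],"eo":[72,64,84,26,30,60],"f":[69,85,19,85,95],"pbw":{"cd":11,"e":4,"jff":16,"ko":29},"y":37}
After op 8 (remove /f/4): {"d":[68,33],"eo":[72,64,84,26,30,60],"f":[69,85,19,85],"pbw":{"cd":11,"e":4,"jff":16,"ko":29},"y":37}
After op 9 (replace /eo/4 69): {"d":[68,33],"eo":[72,64,84,26,69,60],"f":[69,85,19,85],"pbw":{"cd":11,"e":4,"jff":16,"ko":29},"y":37}
After op 10 (replace /eo 83): {"d":[68,33],"eo":83,"f":[69,85,19,85],"pbw":{"cd":11,"e":4,"jff":16,"ko":29},"y":37}
After op 11 (replace /f/3 22): {"d":[68,33],"eo":83,"f":[69,85,19,22],"pbw":{"cd":11,"e":4,"jff":16,"ko":29},"y":37}
After op 12 (replace /pbw 29): {"d":[68,33],"eo":83,"f":[69,85,19,22],"pbw":29,"y":37}
After op 13 (add /f 80): {"d":[68,33],"eo":83,"f":80,"pbw":29,"y":37}
After op 14 (add /d/2 11): {"d":[68,33,11],"eo":83,"f":80,"pbw":29,"y":37}
After op 15 (add /d/3 45): {"d":[68,33,11,45],"eo":83,"f":80,"pbw":29,"y":37}
After op 16 (replace /d/2 59): {"d":[68,33,59,45],"eo":83,"f":80,"pbw":29,"y":37}
After op 17 (replace /d/1 68): {"d":[68,68,59,45],"eo":83,"f":80,"pbw":29,"y":37}
After op 18 (add /d/3 17): {"d":[68,68,59,17,45],"eo":83,"f":80,"pbw":29,"y":37}
After op 19 (add /t 62): {"d":[68,68,59,17,45],"eo":83,"f":80,"pbw":29,"t":62,"y":37}
Value at /t: 62

Answer: 62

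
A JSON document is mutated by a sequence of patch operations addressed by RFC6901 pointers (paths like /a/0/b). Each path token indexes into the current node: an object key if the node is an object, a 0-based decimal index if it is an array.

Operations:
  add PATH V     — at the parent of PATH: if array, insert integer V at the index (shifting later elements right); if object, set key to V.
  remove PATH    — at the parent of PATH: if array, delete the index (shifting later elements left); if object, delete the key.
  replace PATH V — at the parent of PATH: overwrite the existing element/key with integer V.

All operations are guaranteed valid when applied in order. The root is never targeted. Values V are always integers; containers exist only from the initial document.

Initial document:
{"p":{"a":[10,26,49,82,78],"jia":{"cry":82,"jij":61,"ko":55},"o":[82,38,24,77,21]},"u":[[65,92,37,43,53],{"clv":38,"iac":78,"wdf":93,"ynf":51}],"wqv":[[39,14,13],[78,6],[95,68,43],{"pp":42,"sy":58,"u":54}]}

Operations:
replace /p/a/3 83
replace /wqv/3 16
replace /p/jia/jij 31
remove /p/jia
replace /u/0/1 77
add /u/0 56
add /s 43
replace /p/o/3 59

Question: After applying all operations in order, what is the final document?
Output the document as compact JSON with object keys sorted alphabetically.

After op 1 (replace /p/a/3 83): {"p":{"a":[10,26,49,83,78],"jia":{"cry":82,"jij":61,"ko":55},"o":[82,38,24,77,21]},"u":[[65,92,37,43,53],{"clv":38,"iac":78,"wdf":93,"ynf":51}],"wqv":[[39,14,13],[78,6],[95,68,43],{"pp":42,"sy":58,"u":54}]}
After op 2 (replace /wqv/3 16): {"p":{"a":[10,26,49,83,78],"jia":{"cry":82,"jij":61,"ko":55},"o":[82,38,24,77,21]},"u":[[65,92,37,43,53],{"clv":38,"iac":78,"wdf":93,"ynf":51}],"wqv":[[39,14,13],[78,6],[95,68,43],16]}
After op 3 (replace /p/jia/jij 31): {"p":{"a":[10,26,49,83,78],"jia":{"cry":82,"jij":31,"ko":55},"o":[82,38,24,77,21]},"u":[[65,92,37,43,53],{"clv":38,"iac":78,"wdf":93,"ynf":51}],"wqv":[[39,14,13],[78,6],[95,68,43],16]}
After op 4 (remove /p/jia): {"p":{"a":[10,26,49,83,78],"o":[82,38,24,77,21]},"u":[[65,92,37,43,53],{"clv":38,"iac":78,"wdf":93,"ynf":51}],"wqv":[[39,14,13],[78,6],[95,68,43],16]}
After op 5 (replace /u/0/1 77): {"p":{"a":[10,26,49,83,78],"o":[82,38,24,77,21]},"u":[[65,77,37,43,53],{"clv":38,"iac":78,"wdf":93,"ynf":51}],"wqv":[[39,14,13],[78,6],[95,68,43],16]}
After op 6 (add /u/0 56): {"p":{"a":[10,26,49,83,78],"o":[82,38,24,77,21]},"u":[56,[65,77,37,43,53],{"clv":38,"iac":78,"wdf":93,"ynf":51}],"wqv":[[39,14,13],[78,6],[95,68,43],16]}
After op 7 (add /s 43): {"p":{"a":[10,26,49,83,78],"o":[82,38,24,77,21]},"s":43,"u":[56,[65,77,37,43,53],{"clv":38,"iac":78,"wdf":93,"ynf":51}],"wqv":[[39,14,13],[78,6],[95,68,43],16]}
After op 8 (replace /p/o/3 59): {"p":{"a":[10,26,49,83,78],"o":[82,38,24,59,21]},"s":43,"u":[56,[65,77,37,43,53],{"clv":38,"iac":78,"wdf":93,"ynf":51}],"wqv":[[39,14,13],[78,6],[95,68,43],16]}

Answer: {"p":{"a":[10,26,49,83,78],"o":[82,38,24,59,21]},"s":43,"u":[56,[65,77,37,43,53],{"clv":38,"iac":78,"wdf":93,"ynf":51}],"wqv":[[39,14,13],[78,6],[95,68,43],16]}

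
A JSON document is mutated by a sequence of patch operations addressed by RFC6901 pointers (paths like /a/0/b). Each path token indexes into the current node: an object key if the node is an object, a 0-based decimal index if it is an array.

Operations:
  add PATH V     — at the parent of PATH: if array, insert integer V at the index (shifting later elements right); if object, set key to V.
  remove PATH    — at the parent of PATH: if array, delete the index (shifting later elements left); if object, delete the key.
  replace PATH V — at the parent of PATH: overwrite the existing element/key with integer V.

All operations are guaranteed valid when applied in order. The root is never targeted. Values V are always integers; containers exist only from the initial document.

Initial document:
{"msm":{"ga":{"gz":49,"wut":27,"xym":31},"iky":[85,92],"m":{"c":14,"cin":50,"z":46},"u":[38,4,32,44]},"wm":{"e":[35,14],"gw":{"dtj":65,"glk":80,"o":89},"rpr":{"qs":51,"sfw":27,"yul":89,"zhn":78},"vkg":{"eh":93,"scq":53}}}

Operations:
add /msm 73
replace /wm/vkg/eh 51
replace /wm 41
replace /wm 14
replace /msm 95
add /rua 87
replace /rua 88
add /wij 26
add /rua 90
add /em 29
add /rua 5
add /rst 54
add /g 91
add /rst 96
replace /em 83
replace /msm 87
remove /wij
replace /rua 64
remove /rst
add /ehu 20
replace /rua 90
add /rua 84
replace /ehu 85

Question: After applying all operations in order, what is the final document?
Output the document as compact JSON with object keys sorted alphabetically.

Answer: {"ehu":85,"em":83,"g":91,"msm":87,"rua":84,"wm":14}

Derivation:
After op 1 (add /msm 73): {"msm":73,"wm":{"e":[35,14],"gw":{"dtj":65,"glk":80,"o":89},"rpr":{"qs":51,"sfw":27,"yul":89,"zhn":78},"vkg":{"eh":93,"scq":53}}}
After op 2 (replace /wm/vkg/eh 51): {"msm":73,"wm":{"e":[35,14],"gw":{"dtj":65,"glk":80,"o":89},"rpr":{"qs":51,"sfw":27,"yul":89,"zhn":78},"vkg":{"eh":51,"scq":53}}}
After op 3 (replace /wm 41): {"msm":73,"wm":41}
After op 4 (replace /wm 14): {"msm":73,"wm":14}
After op 5 (replace /msm 95): {"msm":95,"wm":14}
After op 6 (add /rua 87): {"msm":95,"rua":87,"wm":14}
After op 7 (replace /rua 88): {"msm":95,"rua":88,"wm":14}
After op 8 (add /wij 26): {"msm":95,"rua":88,"wij":26,"wm":14}
After op 9 (add /rua 90): {"msm":95,"rua":90,"wij":26,"wm":14}
After op 10 (add /em 29): {"em":29,"msm":95,"rua":90,"wij":26,"wm":14}
After op 11 (add /rua 5): {"em":29,"msm":95,"rua":5,"wij":26,"wm":14}
After op 12 (add /rst 54): {"em":29,"msm":95,"rst":54,"rua":5,"wij":26,"wm":14}
After op 13 (add /g 91): {"em":29,"g":91,"msm":95,"rst":54,"rua":5,"wij":26,"wm":14}
After op 14 (add /rst 96): {"em":29,"g":91,"msm":95,"rst":96,"rua":5,"wij":26,"wm":14}
After op 15 (replace /em 83): {"em":83,"g":91,"msm":95,"rst":96,"rua":5,"wij":26,"wm":14}
After op 16 (replace /msm 87): {"em":83,"g":91,"msm":87,"rst":96,"rua":5,"wij":26,"wm":14}
After op 17 (remove /wij): {"em":83,"g":91,"msm":87,"rst":96,"rua":5,"wm":14}
After op 18 (replace /rua 64): {"em":83,"g":91,"msm":87,"rst":96,"rua":64,"wm":14}
After op 19 (remove /rst): {"em":83,"g":91,"msm":87,"rua":64,"wm":14}
After op 20 (add /ehu 20): {"ehu":20,"em":83,"g":91,"msm":87,"rua":64,"wm":14}
After op 21 (replace /rua 90): {"ehu":20,"em":83,"g":91,"msm":87,"rua":90,"wm":14}
After op 22 (add /rua 84): {"ehu":20,"em":83,"g":91,"msm":87,"rua":84,"wm":14}
After op 23 (replace /ehu 85): {"ehu":85,"em":83,"g":91,"msm":87,"rua":84,"wm":14}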